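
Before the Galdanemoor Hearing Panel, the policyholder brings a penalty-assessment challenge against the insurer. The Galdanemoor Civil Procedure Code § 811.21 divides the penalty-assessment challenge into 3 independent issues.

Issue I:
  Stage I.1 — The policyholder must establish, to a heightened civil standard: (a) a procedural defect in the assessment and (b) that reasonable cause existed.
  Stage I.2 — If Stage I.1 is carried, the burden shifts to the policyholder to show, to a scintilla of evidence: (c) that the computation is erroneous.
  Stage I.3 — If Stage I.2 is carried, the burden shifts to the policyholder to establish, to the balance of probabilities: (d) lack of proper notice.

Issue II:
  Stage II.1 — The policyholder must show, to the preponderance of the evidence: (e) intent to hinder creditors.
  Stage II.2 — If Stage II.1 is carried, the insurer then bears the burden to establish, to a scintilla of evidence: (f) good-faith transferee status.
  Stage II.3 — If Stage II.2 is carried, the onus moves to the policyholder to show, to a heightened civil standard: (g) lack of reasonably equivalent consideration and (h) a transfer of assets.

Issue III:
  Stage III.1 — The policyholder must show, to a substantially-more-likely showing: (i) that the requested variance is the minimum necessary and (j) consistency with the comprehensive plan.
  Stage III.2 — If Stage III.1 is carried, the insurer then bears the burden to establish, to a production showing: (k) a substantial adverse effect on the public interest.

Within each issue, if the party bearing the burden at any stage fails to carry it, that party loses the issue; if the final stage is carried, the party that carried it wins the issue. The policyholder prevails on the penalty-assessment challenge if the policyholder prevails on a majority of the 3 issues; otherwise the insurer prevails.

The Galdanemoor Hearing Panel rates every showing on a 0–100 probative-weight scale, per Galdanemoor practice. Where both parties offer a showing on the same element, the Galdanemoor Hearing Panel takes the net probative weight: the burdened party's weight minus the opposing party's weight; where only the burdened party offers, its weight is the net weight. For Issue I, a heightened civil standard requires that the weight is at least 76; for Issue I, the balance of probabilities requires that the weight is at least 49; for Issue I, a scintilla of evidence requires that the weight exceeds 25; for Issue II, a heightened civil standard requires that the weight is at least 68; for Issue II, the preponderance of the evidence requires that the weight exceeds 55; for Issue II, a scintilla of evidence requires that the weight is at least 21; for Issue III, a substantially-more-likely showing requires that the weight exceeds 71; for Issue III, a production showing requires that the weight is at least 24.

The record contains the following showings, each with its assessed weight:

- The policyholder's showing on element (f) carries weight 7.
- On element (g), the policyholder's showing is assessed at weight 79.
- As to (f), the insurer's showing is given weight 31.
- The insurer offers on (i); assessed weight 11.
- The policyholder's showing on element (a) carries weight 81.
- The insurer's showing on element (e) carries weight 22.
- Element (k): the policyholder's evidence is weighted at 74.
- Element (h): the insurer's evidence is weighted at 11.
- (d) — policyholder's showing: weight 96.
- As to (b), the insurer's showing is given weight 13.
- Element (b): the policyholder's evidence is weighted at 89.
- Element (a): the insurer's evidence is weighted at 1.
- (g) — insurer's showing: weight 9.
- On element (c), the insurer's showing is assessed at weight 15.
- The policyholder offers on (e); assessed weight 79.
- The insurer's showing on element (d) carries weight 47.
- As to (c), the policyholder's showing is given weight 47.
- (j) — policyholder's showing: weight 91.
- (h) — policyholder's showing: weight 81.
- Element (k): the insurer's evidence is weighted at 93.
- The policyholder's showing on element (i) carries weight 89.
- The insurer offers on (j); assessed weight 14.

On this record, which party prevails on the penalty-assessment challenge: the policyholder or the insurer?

— Issue I —
Stage I.1 (policyholder, a heightened civil standard, weight is at least 76): (a) net 81−1=80 ≥ 76 — meets; (b) net 89−13=76 ≥ 76 — meets.
  All elements met. The policyholder retains the burden for Stage I.2.
Stage I.2 (policyholder, a scintilla of evidence, weight exceeds 25): (c) net 47−15=32 > 25 — meets.
  Stage I.2 is satisfied; the policyholder continues to bear the burden.
Stage I.3 (policyholder, the balance of probabilities, weight is at least 49): (d) net 96−47=49 ≥ 49 — meets.
  Stage I.3 carried; the final stage is satisfied.
With every stage satisfied, the policyholder prevails on this issue.
— Issue II —
At Stage II.1 the policyholder must meet the preponderance of the evidence (weight exceeds 55): on (e) the weight is 79 less the opposing 22 gives net 57, > 55, so (e) meets the standard.
  The policyholder carries Stage II.1; the insurer now bears the burden.
At Stage II.2 the insurer must meet a scintilla of evidence (weight is at least 21): on (f) the weight is 31 less the opposing 7 gives net 24, which does reach 21, so (f) meets the standard.
  All elements met. The burden passes to the policyholder.
At Stage II.3 the policyholder must meet a heightened civil standard (weight is at least 68): on (g) the weight is 79 less the opposing 9 gives net 70, which does reach 68, so (g) meets the standard; on (h) the weight is 81 less the opposing 11 gives net 70, ≥ 68, so (h) meets the standard.
  Stage II.3 carried; the final stage is satisfied.
With every stage satisfied, the policyholder prevails on this issue.
— Issue III —
Stage III.1 — burden on policyholder; standard: a substantially-more-likely showing (weight exceeds 71).
    (i): 89 − 11 = 78 > 71 [met]
    (j): 91 − 14 = 77 > 71 [met]
  All elements met. The burden passes to the insurer.
Stage III.2 — burden on insurer; standard: a production showing (weight is at least 24).
    (k): 93 − 74 = 19 < 24 [not met]
  The insurer does not carry Stage III.2.
The analysis ends at Stage III.2; the policyholder prevails on this issue.
Per-issue: Issue I → policyholder; Issue II → policyholder; Issue III → policyholder. The policyholder must prevail on a majority of issues; overall, the policyholder prevails.

policyholder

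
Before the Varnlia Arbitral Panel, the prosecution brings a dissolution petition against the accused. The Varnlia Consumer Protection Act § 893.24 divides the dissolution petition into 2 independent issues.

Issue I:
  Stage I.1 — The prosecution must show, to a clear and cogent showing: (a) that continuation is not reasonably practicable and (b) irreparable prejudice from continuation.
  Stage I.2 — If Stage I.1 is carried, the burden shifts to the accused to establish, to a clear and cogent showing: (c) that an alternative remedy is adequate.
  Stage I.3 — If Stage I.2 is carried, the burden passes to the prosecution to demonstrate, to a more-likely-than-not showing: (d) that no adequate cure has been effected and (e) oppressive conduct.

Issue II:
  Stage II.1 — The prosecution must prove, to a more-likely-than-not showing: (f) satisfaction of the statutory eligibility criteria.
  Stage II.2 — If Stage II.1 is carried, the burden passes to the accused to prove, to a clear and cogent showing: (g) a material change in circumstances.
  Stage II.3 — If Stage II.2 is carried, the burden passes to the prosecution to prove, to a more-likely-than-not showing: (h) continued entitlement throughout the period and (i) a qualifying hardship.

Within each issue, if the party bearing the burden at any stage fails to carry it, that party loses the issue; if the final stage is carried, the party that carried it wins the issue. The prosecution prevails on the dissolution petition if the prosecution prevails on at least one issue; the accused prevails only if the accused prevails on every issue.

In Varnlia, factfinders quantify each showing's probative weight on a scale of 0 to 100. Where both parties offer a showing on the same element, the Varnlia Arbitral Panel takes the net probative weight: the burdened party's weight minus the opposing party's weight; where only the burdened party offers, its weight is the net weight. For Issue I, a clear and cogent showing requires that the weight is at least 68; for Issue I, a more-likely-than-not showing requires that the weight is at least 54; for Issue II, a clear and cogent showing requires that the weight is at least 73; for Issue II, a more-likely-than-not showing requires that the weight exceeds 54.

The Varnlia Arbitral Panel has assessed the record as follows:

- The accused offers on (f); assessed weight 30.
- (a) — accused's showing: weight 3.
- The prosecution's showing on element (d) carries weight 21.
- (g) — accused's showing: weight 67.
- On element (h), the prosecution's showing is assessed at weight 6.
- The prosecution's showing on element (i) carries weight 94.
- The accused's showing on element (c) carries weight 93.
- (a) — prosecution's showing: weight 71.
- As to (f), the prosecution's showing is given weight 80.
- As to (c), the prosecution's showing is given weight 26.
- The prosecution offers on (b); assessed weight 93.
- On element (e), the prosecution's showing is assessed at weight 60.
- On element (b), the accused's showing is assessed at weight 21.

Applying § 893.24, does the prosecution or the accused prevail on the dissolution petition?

— Issue I —
Stage I.1 — burden on prosecution; standard: a clear and cogent showing (weight is at least 68).
    (a): 71 − 3 = 68 ≥ 68 [met]
    (b): 93 − 21 = 72 ≥ 68 [met]
  The prosecution carries Stage I.1; the accused now bears the burden.
Stage I.2 — burden on accused; standard: a clear and cogent showing (weight is at least 68).
    (c): 93 − 26 = 67 < 68 [not met]
  Stage I.2 not carried; the accused fails its burden.
The analysis ends at Stage I.2; the prosecution prevails on this issue.
— Issue II —
Stage II.1 — burden on prosecution; standard: a more-likely-than-not showing (weight exceeds 54).
    (f): 80 − 30 = 50 ≤ 54 [not met]
  Stage II.1 not carried; the prosecution fails its burden.
The accused prevails on this issue.
Per-issue: Issue I → prosecution; Issue II → accused. The prosecution must prevail on at least one issue; overall, the prosecution prevails.

prosecution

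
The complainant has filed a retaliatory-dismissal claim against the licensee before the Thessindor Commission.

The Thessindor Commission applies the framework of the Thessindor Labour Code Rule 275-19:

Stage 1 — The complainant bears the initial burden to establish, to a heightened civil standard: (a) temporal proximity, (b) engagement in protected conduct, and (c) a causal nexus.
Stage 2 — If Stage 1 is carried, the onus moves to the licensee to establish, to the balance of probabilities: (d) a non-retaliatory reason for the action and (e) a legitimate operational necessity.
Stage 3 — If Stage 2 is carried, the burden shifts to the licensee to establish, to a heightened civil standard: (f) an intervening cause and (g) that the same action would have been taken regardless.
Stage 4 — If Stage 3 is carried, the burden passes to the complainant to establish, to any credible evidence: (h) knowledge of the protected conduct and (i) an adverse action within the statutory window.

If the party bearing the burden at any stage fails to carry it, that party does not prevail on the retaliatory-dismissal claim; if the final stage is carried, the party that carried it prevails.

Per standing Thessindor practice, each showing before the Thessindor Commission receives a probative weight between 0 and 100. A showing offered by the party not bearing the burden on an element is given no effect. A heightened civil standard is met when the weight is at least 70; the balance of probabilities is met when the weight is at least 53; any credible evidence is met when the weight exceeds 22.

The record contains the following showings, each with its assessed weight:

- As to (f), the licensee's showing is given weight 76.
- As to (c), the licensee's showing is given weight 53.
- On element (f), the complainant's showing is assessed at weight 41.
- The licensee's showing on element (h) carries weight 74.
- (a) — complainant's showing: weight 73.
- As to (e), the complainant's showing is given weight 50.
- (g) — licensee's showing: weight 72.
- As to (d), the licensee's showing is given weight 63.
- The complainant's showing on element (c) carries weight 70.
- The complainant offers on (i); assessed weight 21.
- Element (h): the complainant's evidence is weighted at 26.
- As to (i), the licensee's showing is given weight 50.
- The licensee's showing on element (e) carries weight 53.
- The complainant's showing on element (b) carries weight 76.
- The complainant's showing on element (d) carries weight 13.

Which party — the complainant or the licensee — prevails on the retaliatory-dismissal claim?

Stage 1 (complainant, a heightened civil standard, weight is at least 70): (a) 73 ≥ 70 — meets; (b) 76 ≥ 70 — meets; (c) 70 (licensee's 53 disregarded) ≥ 70 — meets.
  All elements met. The burden passes to the licensee.
Stage 2 (licensee, the balance of probabilities, weight is at least 53): (d) 63 (complainant's 13 disregarded) ≥ 53 — meets; (e) 53 (complainant's 50 disregarded) ≥ 53 — meets.
  All elements met. The licensee retains the burden for Stage 3.
Stage 3 (licensee, a heightened civil standard, weight is at least 70): (f) 76 (complainant's 41 disregarded) ≥ 70 — meets; (g) 72 ≥ 70 — meets.
  The licensee carries Stage 3; the complainant now bears the burden.
Stage 4 (complainant, any credible evidence, weight exceeds 22): (h) 26 (licensee's 74 disregarded) > 22 — meets; (i) 21 (licensee's 50 disregarded) ≤ 22 — fails.
  Not every element is met, so the complainant fails to carry Stage 4.
So the licensee prevails.

licensee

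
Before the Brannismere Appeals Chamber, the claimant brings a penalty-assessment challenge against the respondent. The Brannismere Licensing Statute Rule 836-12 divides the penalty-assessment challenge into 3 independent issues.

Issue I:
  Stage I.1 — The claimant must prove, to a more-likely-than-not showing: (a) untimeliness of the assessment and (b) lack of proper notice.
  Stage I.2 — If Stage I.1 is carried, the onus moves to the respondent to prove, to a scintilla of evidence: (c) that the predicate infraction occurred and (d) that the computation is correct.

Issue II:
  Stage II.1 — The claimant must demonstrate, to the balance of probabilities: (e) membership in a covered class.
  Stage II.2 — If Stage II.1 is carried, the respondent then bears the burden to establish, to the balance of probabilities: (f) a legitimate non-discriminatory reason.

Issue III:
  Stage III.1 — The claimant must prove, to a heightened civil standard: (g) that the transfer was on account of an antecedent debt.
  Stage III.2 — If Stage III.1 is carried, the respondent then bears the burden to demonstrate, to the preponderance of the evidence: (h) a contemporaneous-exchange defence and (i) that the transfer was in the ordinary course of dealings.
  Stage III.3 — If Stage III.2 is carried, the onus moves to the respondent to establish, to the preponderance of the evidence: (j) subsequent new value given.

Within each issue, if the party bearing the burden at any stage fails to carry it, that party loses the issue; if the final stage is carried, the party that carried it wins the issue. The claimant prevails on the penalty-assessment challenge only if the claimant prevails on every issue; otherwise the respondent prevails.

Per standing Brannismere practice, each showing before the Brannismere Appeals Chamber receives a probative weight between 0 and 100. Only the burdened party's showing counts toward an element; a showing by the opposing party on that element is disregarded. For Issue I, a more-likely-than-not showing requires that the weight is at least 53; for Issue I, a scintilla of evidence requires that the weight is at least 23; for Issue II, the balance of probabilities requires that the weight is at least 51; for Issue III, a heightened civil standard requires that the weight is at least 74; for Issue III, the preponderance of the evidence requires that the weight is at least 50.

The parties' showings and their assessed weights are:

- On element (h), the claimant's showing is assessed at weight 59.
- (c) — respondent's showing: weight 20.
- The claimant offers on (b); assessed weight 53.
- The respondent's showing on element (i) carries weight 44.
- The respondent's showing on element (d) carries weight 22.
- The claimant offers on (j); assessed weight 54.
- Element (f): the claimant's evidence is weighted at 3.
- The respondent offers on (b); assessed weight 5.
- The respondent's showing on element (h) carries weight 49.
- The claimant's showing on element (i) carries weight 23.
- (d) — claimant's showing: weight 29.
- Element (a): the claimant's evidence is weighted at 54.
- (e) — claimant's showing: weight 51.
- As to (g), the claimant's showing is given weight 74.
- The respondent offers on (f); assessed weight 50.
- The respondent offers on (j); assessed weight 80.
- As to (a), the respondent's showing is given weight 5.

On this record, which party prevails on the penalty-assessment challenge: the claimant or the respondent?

— Issue I —
Stage I.1 — burden on claimant; standard: a more-likely-than-not showing (weight is at least 53).
    (a): 54 (respondent's 5 disregarded) ≥ 53 [met]
    (b): 53 (respondent's 5 disregarded) ≥ 53 [met]
  Stage I.1 is satisfied; the onus moves to the respondent.
Stage I.2 — burden on respondent; standard: a scintilla of evidence (weight is at least 23).
    (c): 20 < 23 [not met]
    (d): 22 (claimant's 29 disregarded) < 23 [not met]
  Stage I.2 not carried; the respondent fails its burden.
So the claimant prevails on this issue.
— Issue II —
Stage II.1 (claimant, the balance of probabilities, weight is at least 51): (e) 51 ≥ 51 — meets.
  All elements met. The burden passes to the respondent.
Stage II.2 (respondent, the balance of probabilities, weight is at least 51): (f) 50 (claimant's 3 disregarded) < 51 — fails.
  The respondent does not carry Stage II.2.
So the claimant prevails on this issue.
— Issue III —
At Stage III.1 the claimant must meet a heightened civil standard (weight is at least 74): on (g) the weight is 74, ≥ 74, so (g) meets the standard.
  Stage III.1 is satisfied; the onus moves to the respondent.
At Stage III.2 the respondent must meet the preponderance of the evidence (weight is at least 50): on (h) the weight is 49 (the claimant's 59 is given no effect), which does not reach 50, so (h) does not meet the standard; on (i) the weight is 44 (the claimant's 23 is given no effect), < 50, so (i) does not meet the standard.
  Stage III.2 not carried; the respondent fails its burden.
The analysis ends at Stage III.2; the claimant prevails on this issue.
Per-issue: Issue I → claimant; Issue II → claimant; Issue III → claimant. The claimant must prevail on every issue; overall, the claimant prevails.

claimant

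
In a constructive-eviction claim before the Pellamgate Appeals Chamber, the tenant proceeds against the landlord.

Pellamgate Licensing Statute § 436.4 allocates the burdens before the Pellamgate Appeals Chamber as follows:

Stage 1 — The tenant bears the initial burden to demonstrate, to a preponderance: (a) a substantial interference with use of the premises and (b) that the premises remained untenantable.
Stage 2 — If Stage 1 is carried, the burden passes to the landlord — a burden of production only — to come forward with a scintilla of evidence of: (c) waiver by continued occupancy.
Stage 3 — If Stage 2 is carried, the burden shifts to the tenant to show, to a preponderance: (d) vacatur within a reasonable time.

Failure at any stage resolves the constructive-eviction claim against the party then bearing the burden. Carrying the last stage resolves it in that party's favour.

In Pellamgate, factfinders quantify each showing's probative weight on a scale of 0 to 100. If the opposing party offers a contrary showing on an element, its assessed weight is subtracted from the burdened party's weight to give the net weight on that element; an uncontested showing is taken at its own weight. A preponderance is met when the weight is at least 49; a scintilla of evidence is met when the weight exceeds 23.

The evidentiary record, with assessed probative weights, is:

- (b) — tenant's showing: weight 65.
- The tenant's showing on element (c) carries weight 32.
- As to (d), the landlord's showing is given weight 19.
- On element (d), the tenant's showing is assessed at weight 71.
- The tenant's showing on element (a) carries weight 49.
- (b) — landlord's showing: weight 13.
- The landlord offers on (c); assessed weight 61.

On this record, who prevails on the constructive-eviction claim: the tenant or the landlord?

tenant

Stage 1 — burden on tenant; standard: a preponderance (weight is at least 49).
    (a): 49 ≥ 49 [met]
    (b): 65 − 13 = 52 ≥ 49 [met]
  Stage 1 is satisfied; the onus moves to the landlord.
Stage 2 — burden on landlord; standard: a scintilla of evidence (weight exceeds 23).
    (c): 61 − 32 = 29 > 23 [met]
  Stage 2 carried; the burden shifts to the tenant.
Stage 3 — burden on tenant; standard: a preponderance (weight is at least 49).
    (d): 71 − 19 = 52 ≥ 49 [met]
  The tenant carries the last stage.
With every stage satisfied, the tenant prevails.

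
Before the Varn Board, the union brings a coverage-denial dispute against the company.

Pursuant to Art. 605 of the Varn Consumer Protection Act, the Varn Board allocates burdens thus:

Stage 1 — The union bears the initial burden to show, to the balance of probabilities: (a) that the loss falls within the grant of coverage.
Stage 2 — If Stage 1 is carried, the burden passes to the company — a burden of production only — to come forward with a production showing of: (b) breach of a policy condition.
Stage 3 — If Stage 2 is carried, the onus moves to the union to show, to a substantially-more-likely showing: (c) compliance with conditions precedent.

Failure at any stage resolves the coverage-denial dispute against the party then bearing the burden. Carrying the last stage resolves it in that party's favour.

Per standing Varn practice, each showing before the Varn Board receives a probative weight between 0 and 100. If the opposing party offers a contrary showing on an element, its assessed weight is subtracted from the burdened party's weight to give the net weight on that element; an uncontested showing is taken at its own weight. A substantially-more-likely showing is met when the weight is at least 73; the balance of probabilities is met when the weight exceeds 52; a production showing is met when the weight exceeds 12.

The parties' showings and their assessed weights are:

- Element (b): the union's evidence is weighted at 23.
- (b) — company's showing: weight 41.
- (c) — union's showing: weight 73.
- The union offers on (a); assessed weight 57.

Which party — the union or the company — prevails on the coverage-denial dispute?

union

Stage 1 — burden on union; standard: the balance of probabilities (weight exceeds 52).
    (a): 57 > 52 [met]
  The union carries Stage 1; the company now bears the burden.
Stage 2 — burden on company; standard: a production showing (weight exceeds 12).
    (b): 41 − 23 = 18 > 12 [met]
  All elements met. The burden passes to the union.
Stage 3 — burden on union; standard: a substantially-more-likely showing (weight is at least 73).
    (c): 73 ≥ 73 [met]
  Stage 3 carried; the final stage is satisfied.
Every stage carried; the union prevails.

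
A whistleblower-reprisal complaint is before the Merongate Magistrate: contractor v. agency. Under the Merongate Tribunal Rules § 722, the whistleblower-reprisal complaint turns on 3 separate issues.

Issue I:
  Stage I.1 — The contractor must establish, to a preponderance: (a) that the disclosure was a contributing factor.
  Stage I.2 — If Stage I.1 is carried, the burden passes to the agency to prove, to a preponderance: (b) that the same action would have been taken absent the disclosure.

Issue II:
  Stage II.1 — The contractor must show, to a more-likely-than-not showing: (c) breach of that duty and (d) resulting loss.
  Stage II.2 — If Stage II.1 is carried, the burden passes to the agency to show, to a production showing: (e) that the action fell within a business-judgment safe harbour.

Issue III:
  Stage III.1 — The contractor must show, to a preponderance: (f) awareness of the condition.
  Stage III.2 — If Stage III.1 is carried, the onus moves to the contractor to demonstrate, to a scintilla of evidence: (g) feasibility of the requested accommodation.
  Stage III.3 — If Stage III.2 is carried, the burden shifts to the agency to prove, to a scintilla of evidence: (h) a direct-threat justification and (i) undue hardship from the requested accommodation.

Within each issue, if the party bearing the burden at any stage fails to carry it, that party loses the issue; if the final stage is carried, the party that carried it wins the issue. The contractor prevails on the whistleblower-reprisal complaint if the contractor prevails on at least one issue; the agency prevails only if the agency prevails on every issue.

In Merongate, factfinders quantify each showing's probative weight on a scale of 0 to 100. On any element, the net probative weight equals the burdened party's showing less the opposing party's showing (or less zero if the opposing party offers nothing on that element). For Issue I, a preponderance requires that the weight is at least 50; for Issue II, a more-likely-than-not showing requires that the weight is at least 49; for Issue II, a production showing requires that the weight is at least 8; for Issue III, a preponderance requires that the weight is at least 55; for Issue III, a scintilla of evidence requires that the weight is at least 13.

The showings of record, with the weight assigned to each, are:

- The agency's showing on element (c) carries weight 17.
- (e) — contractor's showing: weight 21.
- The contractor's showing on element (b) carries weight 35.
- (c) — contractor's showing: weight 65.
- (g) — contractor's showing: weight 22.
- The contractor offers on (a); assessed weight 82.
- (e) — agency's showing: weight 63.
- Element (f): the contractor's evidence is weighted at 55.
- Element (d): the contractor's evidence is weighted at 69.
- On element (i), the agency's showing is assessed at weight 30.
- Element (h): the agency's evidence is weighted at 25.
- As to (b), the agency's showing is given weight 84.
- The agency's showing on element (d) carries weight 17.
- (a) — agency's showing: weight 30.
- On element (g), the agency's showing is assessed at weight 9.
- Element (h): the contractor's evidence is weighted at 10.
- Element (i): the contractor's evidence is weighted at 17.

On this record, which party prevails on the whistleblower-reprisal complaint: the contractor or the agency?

contractor

— Issue I —
Stage I.1 (contractor, a preponderance, weight is at least 50): (a) net 82−30=52 ≥ 50 — meets.
  Stage I.1 carried; the burden shifts to the agency.
Stage I.2 (agency, a preponderance, weight is at least 50): (b) net 84−35=49 < 50 — fails.
  The agency does not carry Stage I.2.
So the contractor prevails on this issue.
— Issue II —
Stage II.1 — burden on contractor; standard: a more-likely-than-not showing (weight is at least 49).
    (c): 65 − 17 = 48 < 49 [not met]
    (d): 69 − 17 = 52 ≥ 49 [met]
  Not every element is met, so the contractor fails to carry Stage II.1.
The analysis ends at Stage II.1; the agency prevails on this issue.
— Issue III —
At Stage III.1 the contractor must meet a preponderance (weight is at least 55): on (f) the weight is 55, ≥ 55, so (f) meets the standard.
  Stage III.1 carried; the burden remains with the contractor.
At Stage III.2 the contractor must meet a scintilla of evidence (weight is at least 13): on (g) the weight is 22 less the opposing 9 gives net 13, ≥ 13, so (g) meets the standard.
  Stage III.2 is satisfied; the onus moves to the agency.
At Stage III.3 the agency must meet a scintilla of evidence (weight is at least 13): on (h) the weight is 25 less the opposing 10 gives net 15, which does reach 13, so (h) meets the standard; on (i) the weight is 30 less the opposing 17 gives net 13, ≥ 13, so (i) meets the standard.
  All elements met at the final stage.
All stages carried — the agency prevails on this issue.
Per-issue: Issue I → contractor; Issue II → agency; Issue III → agency. The contractor must prevail on at least one issue; overall, the contractor prevails.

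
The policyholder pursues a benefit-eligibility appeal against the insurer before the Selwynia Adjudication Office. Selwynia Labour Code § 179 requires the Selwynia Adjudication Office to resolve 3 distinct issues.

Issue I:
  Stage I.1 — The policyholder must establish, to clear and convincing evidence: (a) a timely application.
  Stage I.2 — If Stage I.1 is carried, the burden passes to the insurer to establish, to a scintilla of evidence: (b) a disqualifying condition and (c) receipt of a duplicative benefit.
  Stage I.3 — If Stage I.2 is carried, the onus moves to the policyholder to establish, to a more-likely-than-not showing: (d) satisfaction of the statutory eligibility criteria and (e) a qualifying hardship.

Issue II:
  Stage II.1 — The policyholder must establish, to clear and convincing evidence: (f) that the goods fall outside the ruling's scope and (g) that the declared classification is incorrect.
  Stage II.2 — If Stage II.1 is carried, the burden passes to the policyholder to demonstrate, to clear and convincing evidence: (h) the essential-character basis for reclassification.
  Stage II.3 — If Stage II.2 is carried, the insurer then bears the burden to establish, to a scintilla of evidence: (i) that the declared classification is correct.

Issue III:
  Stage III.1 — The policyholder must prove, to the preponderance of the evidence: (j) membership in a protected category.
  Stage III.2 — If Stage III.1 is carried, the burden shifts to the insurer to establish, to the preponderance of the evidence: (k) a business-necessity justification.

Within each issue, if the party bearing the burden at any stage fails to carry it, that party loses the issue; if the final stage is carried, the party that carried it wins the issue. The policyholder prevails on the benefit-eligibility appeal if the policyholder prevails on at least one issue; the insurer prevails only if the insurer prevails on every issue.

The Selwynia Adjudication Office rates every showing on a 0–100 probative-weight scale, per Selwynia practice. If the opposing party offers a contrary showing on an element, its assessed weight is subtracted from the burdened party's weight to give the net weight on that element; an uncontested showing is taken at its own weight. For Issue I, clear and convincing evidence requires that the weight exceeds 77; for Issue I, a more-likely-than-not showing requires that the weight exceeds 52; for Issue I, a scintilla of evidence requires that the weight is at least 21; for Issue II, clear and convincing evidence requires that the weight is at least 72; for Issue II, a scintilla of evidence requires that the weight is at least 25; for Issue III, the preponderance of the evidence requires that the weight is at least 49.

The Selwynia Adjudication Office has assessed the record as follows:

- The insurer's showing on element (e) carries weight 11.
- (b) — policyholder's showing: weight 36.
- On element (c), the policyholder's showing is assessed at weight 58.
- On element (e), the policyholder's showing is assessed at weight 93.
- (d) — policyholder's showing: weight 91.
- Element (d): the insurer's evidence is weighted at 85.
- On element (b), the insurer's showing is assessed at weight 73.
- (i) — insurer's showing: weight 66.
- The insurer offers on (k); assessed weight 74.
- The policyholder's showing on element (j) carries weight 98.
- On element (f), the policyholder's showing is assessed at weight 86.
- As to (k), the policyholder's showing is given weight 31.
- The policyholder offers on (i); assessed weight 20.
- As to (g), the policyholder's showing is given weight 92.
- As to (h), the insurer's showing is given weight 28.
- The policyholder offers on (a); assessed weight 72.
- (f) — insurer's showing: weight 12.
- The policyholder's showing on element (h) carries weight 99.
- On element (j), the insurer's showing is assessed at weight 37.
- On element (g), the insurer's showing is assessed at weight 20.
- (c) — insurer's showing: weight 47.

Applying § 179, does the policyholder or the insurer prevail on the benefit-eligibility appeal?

— Issue I —
Stage I.1 (policyholder, clear and convincing evidence, weight exceeds 77): (a) 72 ≤ 77 — fails.
  Stage I.1 not carried; the policyholder fails its burden.
The insurer prevails on this issue.
— Issue II —
Stage II.1 — burden on policyholder; standard: clear and convincing evidence (weight is at least 72).
    (f): 86 − 12 = 74 ≥ 72 [met]
    (g): 92 − 20 = 72 ≥ 72 [met]
  Stage II.1 carried; the burden remains with the policyholder.
Stage II.2 — burden on policyholder; standard: clear and convincing evidence (weight is at least 72).
    (h): 99 − 28 = 71 < 72 [not met]
  The policyholder does not carry Stage II.2.
The insurer prevails on this issue.
— Issue III —
At Stage III.1 the policyholder must meet the preponderance of the evidence (weight is at least 49): on (j) the weight is 98 less the opposing 37 gives net 61, which does reach 49, so (j) meets the standard.
  Stage III.1 carried; the burden shifts to the insurer.
At Stage III.2 the insurer must meet the preponderance of the evidence (weight is at least 49): on (k) the weight is 74 less the opposing 31 gives net 43, which does not reach 49, so (k) does not meet the standard.
  Stage III.2 not carried; the insurer fails its burden.
So the policyholder prevails on this issue.
Per-issue: Issue I → insurer; Issue II → insurer; Issue III → policyholder. The policyholder must prevail on at least one issue; overall, the policyholder prevails.

policyholder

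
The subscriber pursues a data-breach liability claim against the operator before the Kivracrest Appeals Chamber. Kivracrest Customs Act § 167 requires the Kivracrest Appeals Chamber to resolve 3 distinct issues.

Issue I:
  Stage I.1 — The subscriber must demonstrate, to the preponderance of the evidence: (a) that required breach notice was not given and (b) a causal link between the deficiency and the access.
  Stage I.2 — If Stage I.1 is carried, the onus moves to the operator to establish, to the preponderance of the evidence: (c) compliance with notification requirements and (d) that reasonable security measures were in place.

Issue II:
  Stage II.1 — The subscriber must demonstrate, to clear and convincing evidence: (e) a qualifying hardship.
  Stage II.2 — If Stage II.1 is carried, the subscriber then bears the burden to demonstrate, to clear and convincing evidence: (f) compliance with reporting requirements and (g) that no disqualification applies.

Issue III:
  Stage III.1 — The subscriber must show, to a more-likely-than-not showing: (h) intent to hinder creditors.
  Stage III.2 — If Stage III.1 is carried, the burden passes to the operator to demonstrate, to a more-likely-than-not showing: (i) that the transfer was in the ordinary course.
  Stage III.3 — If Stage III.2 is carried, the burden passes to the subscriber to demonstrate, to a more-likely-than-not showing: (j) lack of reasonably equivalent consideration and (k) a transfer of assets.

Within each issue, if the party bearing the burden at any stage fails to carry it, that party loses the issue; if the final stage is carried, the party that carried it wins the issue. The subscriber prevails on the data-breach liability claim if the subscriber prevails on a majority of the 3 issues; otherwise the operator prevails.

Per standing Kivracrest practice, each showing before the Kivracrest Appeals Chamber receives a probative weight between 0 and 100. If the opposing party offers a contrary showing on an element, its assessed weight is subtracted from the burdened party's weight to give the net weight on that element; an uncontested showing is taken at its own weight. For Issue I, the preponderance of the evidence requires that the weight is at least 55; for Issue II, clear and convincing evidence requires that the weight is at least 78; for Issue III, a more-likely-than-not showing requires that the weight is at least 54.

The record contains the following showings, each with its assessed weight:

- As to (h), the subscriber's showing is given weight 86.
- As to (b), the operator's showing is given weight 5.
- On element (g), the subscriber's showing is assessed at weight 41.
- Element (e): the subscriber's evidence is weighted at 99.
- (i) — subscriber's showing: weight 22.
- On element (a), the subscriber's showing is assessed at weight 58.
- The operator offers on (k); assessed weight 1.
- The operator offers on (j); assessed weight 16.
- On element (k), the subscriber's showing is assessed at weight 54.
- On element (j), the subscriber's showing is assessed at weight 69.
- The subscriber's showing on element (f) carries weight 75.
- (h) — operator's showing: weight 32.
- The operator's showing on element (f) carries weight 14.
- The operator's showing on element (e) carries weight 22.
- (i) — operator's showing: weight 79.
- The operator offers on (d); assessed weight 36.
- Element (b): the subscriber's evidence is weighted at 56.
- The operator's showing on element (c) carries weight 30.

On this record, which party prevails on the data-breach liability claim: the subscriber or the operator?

operator

— Issue I —
Stage I.1 — burden on subscriber; standard: the preponderance of the evidence (weight is at least 55).
    (a): 58 ≥ 55 [met]
    (b): 56 − 5 = 51 < 55 [not met]
  Not every element is met, so the subscriber fails to carry Stage I.1.
So the operator prevails on this issue.
— Issue II —
Stage II.1 — burden on subscriber; standard: clear and convincing evidence (weight is at least 78).
    (e): 99 − 22 = 77 < 78 [not met]
  Stage II.1 not carried; the subscriber fails its burden.
So the operator prevails on this issue.
— Issue III —
Stage III.1 (subscriber, a more-likely-than-not showing, weight is at least 54): (h) net 86−32=54 ≥ 54 — meets.
  Stage III.1 carried; the burden shifts to the operator.
Stage III.2 (operator, a more-likely-than-not showing, weight is at least 54): (i) net 79−22=57 ≥ 54 — meets.
  Stage III.2 is satisfied; the onus moves to the subscriber.
Stage III.3 (subscriber, a more-likely-than-not showing, weight is at least 54): (j) net 69−16=53 < 54 — fails; (k) net 54−1=53 < 54 — fails.
  The subscriber does not carry Stage III.3.
The operator prevails on this issue.
Per-issue: Issue I → operator; Issue II → operator; Issue III → operator. The subscriber must prevail on a majority of issues; overall, the operator prevails.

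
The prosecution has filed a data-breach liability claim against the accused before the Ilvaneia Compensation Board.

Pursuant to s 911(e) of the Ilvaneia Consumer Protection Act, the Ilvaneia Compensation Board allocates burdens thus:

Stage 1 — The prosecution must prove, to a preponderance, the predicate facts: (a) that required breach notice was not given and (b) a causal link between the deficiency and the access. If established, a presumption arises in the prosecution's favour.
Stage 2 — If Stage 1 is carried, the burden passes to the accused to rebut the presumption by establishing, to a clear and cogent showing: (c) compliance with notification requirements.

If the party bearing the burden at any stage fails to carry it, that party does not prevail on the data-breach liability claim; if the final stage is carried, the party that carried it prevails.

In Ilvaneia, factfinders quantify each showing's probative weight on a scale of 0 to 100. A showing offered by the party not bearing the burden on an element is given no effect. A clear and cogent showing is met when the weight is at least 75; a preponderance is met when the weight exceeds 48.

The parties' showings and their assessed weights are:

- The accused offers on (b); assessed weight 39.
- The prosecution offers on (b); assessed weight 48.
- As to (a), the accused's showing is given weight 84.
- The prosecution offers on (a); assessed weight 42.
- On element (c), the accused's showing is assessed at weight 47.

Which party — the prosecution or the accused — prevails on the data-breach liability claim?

Stage 1 (prosecution, a preponderance, weight exceeds 48): (a) 42 (accused's 84 disregarded) ≤ 48 — fails; (b) 48 (accused's 39 disregarded) ≤ 48 — fails.
  Not every element is met, so the prosecution fails to carry Stage 1.
So the accused prevails.

accused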